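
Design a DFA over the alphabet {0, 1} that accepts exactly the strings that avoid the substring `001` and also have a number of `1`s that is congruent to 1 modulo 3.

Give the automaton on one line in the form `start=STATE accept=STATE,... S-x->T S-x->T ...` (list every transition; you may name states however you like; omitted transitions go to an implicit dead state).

Handle the two conditions separately and then intersect. One (4 states) tracks partial matches of the forbidden pattern `001`; the other (3 states) tracks the count of `1`s modulo 3. Each combined state is a pair, one component from each; accept when both components accept.
12 states suffice.
          0    1  
>  s0     s1   s2 
   s1     s3   s2 
 * s2     s4   s5 
   s3     s3   s6 
 * s4     s7   s5 
   s5     s8   s0 
   s6     s6   s9 
 * s7     s7   s9 
   s8    s10   s0 
   s9     s9  s11 
   s10   s10  s11 
   s11   s11   s6 
(> = start, * = accepting)

start=s0 accept=s2,s4,s7 s0-0->s1 s0-1->s2 s1-0->s3 s1-1->s2 s2-0->s4 s2-1->s5 s3-0->s3 s3-1->s6 s4-0->s7 s4-1->s5 s5-0->s8 s5-1->s0 s6-0->s6 s6-1->s9 s7-0->s7 s7-1->s9 s8-0->s10 s8-1->s0 s9-0->s9 s9-1->s11 s10-0->s10 s10-1->s11 s11-0->s11 s11-1->s6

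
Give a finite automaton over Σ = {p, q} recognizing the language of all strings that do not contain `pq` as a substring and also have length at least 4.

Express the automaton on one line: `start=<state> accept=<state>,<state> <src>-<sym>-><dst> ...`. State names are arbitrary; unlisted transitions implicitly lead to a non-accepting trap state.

start=S0 accept=S9,S11,S12,S14 S0-p->S1 S0-q->S2 S1-p->S3 S1-q->S4 S2-p->S3 S2-q->S5 S3-p->S6 S3-q->S7 S4-p->S7 S4-q->S7 S5-p->S6 S5-q->S8 S6-p->S9 S6-q->S10 S7-p->S10 S7-q->S10 S8-p->S9 S8-q->S11 S9-p->S12 S9-q->S13 S10-p->S13 S10-q->S13 S11-p->S12 S11-q->S14 S12-p->S12 S12-q->S13 S13-p->S13 S13-q->S13 S14-p->S12 S14-q->S14

Run two small machines in parallel and take their product. The first has 3 states tracking partial matches of the forbidden pattern `pq`; the second has 6 states tracking the input length, saturating at 5. A product state is a pair (one from each), accepting exactly when both do.
A 15-state machine:
          p    q  
>  S0     S1   S2 
   S1     S3   S4 
   S2     S3   S5 
   S3     S6   S7 
   S4     S7   S7 
   S5     S6   S8 
   S6     S9  S10 
   S7    S10  S10 
   S8     S9  S11 
 * S9    S12  S13 
   S10   S13  S13 
 * S11   S12  S14 
 * S12   S12  S13 
   S13   S13  S13 
 * S14   S12  S14 
(> = start, * = accepting)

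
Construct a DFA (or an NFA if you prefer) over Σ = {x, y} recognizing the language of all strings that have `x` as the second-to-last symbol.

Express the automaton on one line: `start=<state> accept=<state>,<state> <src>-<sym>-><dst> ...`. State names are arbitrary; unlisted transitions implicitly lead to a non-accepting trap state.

A DFA must remember the last 2 symbols (since which symbol is second-to-last isn't known until the input ends). Use one state per possible window of the last ≤2 symbols; accept from those whose window starts with `x`.
7 states suffice.
        x   y  
>  s0   s1  s2 
   s1   s3  s4 
   s2   s5  s6 
 * s3   s3  s4 
 * s4   s5  s6 
   s5   s3  s4 
   s6   s5  s6 
(> = start, * = accepting)

start=s0 accept=s3,s4 s0-x->s1 s0-y->s2 s1-x->s3 s1-y->s4 s2-x->s5 s2-y->s6 s3-x->s3 s3-y->s4 s4-x->s5 s4-y->s6 s5-x->s3 s5-y->s4 s6-x->s5 s6-y->s6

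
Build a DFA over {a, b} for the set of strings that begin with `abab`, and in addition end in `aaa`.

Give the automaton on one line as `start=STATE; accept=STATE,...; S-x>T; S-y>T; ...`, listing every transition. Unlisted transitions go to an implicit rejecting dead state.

Run two small machines in parallel and take their product. The first has 6 states tracking whether the input so far still matches the prefix `abab`; the second has 4 states tracking how much of the suffix `aaa` has currently been matched. A product state is a pair (one from each), accepting exactly when both do. Equivalent product states are then merged.
A 9-state machine:
        a   b  
>  s0   s1  s2 
   s1   s2  s3 
   s2   s2  s2 
   s3   s4  s2 
   s4   s2  s5 
   s5   s6  s5 
   s6   s7  s5 
   s7   s8  s5 
 * s8   s8  s5 
(> = start, * = accepting)

start=s0; accept=s8; s0-a>s1; s0-b>s2; s1-a>s2; s1-b>s3; s2-a>s2; s2-b>s2; s3-a>s4; s3-b>s2; s4-a>s2; s4-b>s5; s5-a>s6; s5-b>s5; s6-a>s7; s6-b>s5; s7-a>s8; s7-b>s5; s8-a>s8; s8-b>s5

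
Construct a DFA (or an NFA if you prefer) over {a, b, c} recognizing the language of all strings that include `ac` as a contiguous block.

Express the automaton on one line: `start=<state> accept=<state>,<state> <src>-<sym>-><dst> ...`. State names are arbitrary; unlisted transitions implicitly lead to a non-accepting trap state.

Track how much of `ac` has been matched so far: state q0 is no progress, q2 is the absorbing accept state reached once `ac` has occurred. Intermediate states record partial matches; on a mismatch, fall back to the longest reusable overlap.
3 states suffice.
        a   b   c  
>  q0   q1  q0  q0 
   q1   q1  q0  q2 
 * q2   q2  q2  q2 
(> = start, * = accepting)

start=q0 accept=q2 q0-a->q1 q0-b->q0 q0-c->q0 q1-a->q1 q1-b->q0 q1-c->q2 q2-a->q2 q2-b->q2 q2-c->q2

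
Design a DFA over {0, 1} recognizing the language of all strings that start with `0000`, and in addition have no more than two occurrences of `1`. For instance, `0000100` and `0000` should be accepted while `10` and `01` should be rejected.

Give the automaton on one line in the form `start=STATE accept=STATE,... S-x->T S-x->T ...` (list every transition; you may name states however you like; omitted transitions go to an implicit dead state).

Build one automaton per condition and run them in lockstep. The first has 6 states tracking whether the input so far still matches the prefix `0000`; the second has 4 states tracking the count of `1`s, saturating at 3. A product state is a pair (one from each), accepting exactly when both do. Minimizing collapses redundant product states.
        0   1  
>  q0   q1  q2 
   q1   q3  q2 
   q2   q2  q2 
   q3   q4  q2 
   q4   q5  q2 
 * q5   q5  q6 
 * q6   q6  q7 
 * q7   q7  q2 
(> = start, * = accepting)

start=q0 accept=q5,q6,q7 q0-0->q1 q0-1->q2 q1-0->q3 q1-1->q2 q2-0->q2 q2-1->q2 q3-0->q4 q3-1->q2 q4-0->q5 q4-1->q2 q5-0->q5 q5-1->q6 q6-0->q6 q6-1->q7 q7-0->q7 q7-1->q2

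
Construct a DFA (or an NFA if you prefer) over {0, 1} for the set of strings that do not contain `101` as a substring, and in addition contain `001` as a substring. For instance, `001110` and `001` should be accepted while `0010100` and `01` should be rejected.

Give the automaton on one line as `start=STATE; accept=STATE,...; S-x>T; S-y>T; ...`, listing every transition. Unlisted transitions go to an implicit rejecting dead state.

Build one automaton per condition and run them in lockstep. The first has 4 states tracking partial matches of the forbidden pattern `101`; the second has 4 states tracking whether and how much of `001` has been seen. A product state is a pair (one from each), accepting exactly when both do. Equivalent product states are then merged.
With 9 states:
       0  1 
>  A   B  C 
   B   D  C 
   C   E  C 
   D   D  F 
   E   D  G 
 * F   H  F 
   G   G  G 
 * H   I  G 
 * I   I  F 
(> = start, * = accepting)

start=A; accept=F,H,I; A-0>B; A-1>C; B-0>D; B-1>C; C-0>E; C-1>C; D-0>D; D-1>F; E-0>D; E-1>G; F-0>H; F-1>F; G-0>G; G-1>G; H-0>I; H-1>G; I-0>I; I-1>F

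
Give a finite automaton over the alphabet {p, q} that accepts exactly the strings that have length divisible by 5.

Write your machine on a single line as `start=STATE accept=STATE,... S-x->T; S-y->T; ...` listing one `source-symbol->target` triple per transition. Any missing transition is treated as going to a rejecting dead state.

start=A; accept=A; A-p->B; A-q->B; B-p->C; B-q->C; C-p->D; C-q->D; D-p->E; D-q->E; E-p->A; E-q->A

Count input length modulo 5: every symbol advances one step around the cycle A → B → C → D → E → A. Accept at A.
A 5-state machine:
       p  q 
>* A   B  B 
   B   C  C 
   C   D  D 
   D   E  E 
   E   A  A 
(> = start, * = accepting)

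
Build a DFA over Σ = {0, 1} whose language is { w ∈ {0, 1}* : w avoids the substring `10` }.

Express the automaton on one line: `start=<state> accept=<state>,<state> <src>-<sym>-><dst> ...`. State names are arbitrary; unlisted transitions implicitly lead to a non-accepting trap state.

Track partial matches of the forbidden pattern `10`. State S2 is a dead state reached once `10` has occurred; every other state accepts. S0 means no part of `10` is currently matched.
3 states suffice.
        0   1  
>* S0   S0  S1 
 * S1   S2  S1 
   S2   S2  S2 
(> = start, * = accepting)

start=S0 accept=S0,S1 S0-0->S0 S0-1->S1 S1-0->S2 S1-1->S1 S2-0->S2 S2-1->S2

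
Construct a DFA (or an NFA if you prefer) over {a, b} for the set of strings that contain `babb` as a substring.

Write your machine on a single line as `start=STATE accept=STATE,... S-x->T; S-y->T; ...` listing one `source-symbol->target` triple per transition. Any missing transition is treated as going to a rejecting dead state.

Track how much of `babb` has been matched so far: state S0 is no progress, S4 is the absorbing accept state reached once `babb` has occurred. Intermediate states record partial matches; on a mismatch, fall back to the longest reusable overlap.
With 5 states:
        a   b  
>  S0   S0  S1 
   S1   S2  S1 
   S2   S0  S3 
   S3   S2  S4 
 * S4   S4  S4 
(> = start, * = accepting)

start=S0; accept=S4; S0-a->S0; S0-b->S1; S1-a->S2; S1-b->S1; S2-a->S0; S2-b->S3; S3-a->S2; S3-b->S4; S4-a->S4; S4-b->S4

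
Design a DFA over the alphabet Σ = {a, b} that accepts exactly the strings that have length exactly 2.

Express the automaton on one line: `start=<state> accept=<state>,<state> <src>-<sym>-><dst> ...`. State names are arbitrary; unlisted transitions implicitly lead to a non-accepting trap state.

start=q0 accept=q2 q0-a->q1 q0-b->q1 q1-a->q2 q1-b->q2 q2-a->q3 q2-b->q3 q3-a->q3 q3-b->q3

Count input length up to 3: every symbol moves from q0 toward q3, which means 'more than 2' and absorbs. Accept from {q2}.
        a   b  
>  q0   q1  q1 
   q1   q2  q2 
 * q2   q3  q3 
   q3   q3  q3 
(> = start, * = accepting)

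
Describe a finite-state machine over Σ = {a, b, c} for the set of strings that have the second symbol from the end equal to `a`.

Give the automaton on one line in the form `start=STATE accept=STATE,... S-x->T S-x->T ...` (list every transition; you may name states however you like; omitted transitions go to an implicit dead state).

A DFA must remember the last 2 symbols (since which symbol is second-to-last isn't known until the input ends). Use one state per possible window of the last ≤2 symbols; accept from those whose window starts with `a`.
          a    b    c  
>  q0     q1   q2   q3 
   q1     q4   q5   q6 
   q2     q7   q8   q9 
   q3    q10  q11  q12 
 * q4     q4   q5   q6 
 * q5     q7   q8   q9 
 * q6    q10  q11  q12 
   q7     q4   q5   q6 
   q8     q7   q8   q9 
   q9    q10  q11  q12 
   q10    q4   q5   q6 
   q11    q7   q8   q9 
   q12   q10  q11  q12 
(> = start, * = accepting)

start=q0 accept=q4,q5,q6 q0-a->q1 q0-b->q2 q0-c->q3 q1-a->q4 q1-b->q5 q1-c->q6 q2-a->q7 q2-b->q8 q2-c->q9 q3-a->q10 q3-b->q11 q3-c->q12 q4-a->q4 q4-b->q5 q4-c->q6 q5-a->q7 q5-b->q8 q5-c->q9 q6-a->q10 q6-b->q11 q6-c->q12 q7-a->q4 q7-b->q5 q7-c->q6 q8-a->q7 q8-b->q8 q8-c->q9 q9-a->q10 q9-b->q11 q9-c->q12 q10-a->q4 q10-b->q5 q10-c->q6 q11-a->q7 q11-b->q8 q11-c->q9 q12-a->q10 q12-b->q11 q12-c->q12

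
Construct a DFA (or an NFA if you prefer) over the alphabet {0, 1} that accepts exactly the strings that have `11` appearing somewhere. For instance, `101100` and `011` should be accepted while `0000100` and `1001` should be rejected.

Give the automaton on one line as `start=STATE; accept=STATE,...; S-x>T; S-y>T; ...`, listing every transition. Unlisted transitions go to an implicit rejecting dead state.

start=s0; accept=s2; s0-0>s0; s0-1>s1; s1-0>s0; s1-1>s2; s2-0>s2; s2-1>s2

States s0..s1 record the length of the longest prefix of `11` that matches the current input suffix. Reaching s2 means `11` has been seen, and we stay there forever. Accept from s2.
3 states suffice.
        0   1  
>  s0   s0  s1 
   s1   s0  s2 
 * s2   s2  s2 
(> = start, * = accepting)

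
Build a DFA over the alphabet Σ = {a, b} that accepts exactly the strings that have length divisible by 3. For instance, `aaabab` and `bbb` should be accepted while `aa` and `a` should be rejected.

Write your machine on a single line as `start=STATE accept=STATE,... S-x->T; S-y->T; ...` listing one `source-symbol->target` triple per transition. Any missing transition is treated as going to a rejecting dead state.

Only the length mod 3 matters, so use a 3-cycle: from any state, every input symbol moves to the next state, wrapping s2 back to s0. Mark s0 accepting.
        a   b  
>* s0   s1  s1 
   s1   s2  s2 
   s2   s0  s0 
(> = start, * = accepting)

start=s0; accept=s0; s0-a->s1; s0-b->s1; s1-a->s2; s1-b->s2; s2-a->s0; s2-b->s0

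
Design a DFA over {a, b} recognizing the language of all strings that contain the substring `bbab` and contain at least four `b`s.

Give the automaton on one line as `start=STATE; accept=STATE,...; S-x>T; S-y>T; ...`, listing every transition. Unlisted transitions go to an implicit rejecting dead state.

start=s0; accept=s9; s0-a>s0; s0-b>s1; s1-a>s2; s1-b>s3; s2-a>s2; s2-b>s4; s3-a>s5; s3-b>s6; s4-a>s2; s4-b>s6; s5-a>s2; s5-b>s7; s6-a>s8; s6-b>s6; s7-a>s7; s7-b>s9; s8-a>s2; s8-b>s9; s9-a>s9; s9-b>s9

Build one automaton per condition and run them in lockstep. One (5 states) tracks whether and how much of `bbab` has been seen; the other (6 states) tracks the count of `b`s, saturating at 5. Each combined state is a pair, one component from each; accept when both components accept. After merging equivalent states the machine shrinks.
With 10 states:
        a   b  
>  s0   s0  s1 
   s1   s2  s3 
   s2   s2  s4 
   s3   s5  s6 
   s4   s2  s6 
   s5   s2  s7 
   s6   s8  s6 
   s7   s7  s9 
   s8   s2  s9 
 * s9   s9  s9 
(> = start, * = accepting)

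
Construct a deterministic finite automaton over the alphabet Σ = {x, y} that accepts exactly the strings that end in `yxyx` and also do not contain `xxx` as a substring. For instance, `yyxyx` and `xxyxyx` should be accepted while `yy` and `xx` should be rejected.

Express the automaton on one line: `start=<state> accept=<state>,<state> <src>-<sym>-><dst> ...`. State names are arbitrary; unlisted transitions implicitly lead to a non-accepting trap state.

start=A accept=I A-x->B A-y->C B-x->D B-y->C C-x->E C-y->C D-x->F D-y->C E-x->D E-y->G F-x->F F-y->H G-x->I G-y->C H-x->J H-y->H I-x->D I-y->G J-x->F J-y->K K-x->L K-y->H L-x->F L-y->K

Run two small machines in parallel and take their product. The first has 5 states tracking how much of the suffix `yxyx` has currently been matched; the second has 4 states tracking partial matches of the forbidden pattern `xxx`. A product state is a pair (one from each), accepting exactly when both do.
12 states suffice.
       x  y 
>  A   B  C 
   B   D  C 
   C   E  C 
   D   F  C 
   E   D  G 
   F   F  H 
   G   I  C 
   H   J  H 
 * I   D  G 
   J   F  K 
   K   L  H 
   L   F  K 
(> = start, * = accepting)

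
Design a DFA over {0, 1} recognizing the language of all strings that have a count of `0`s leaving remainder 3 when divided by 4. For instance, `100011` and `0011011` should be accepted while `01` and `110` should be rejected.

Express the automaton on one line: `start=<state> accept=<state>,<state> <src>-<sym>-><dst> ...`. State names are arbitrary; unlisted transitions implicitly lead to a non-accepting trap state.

start=s0 accept=s3 s0-0->s1 s0-1->s0 s1-0->s2 s1-1->s1 s2-0->s3 s2-1->s2 s3-0->s0 s3-1->s3

Keep the running count of `0`s modulo 4: each `0` advances along the cycle s0 → s1 → s2 → s3 → s0 while other symbols loop. Accept at s3.
4 states suffice.
        0   1  
>  s0   s1  s0 
   s1   s2  s1 
   s2   s3  s2 
 * s3   s0  s3 
(> = start, * = accepting)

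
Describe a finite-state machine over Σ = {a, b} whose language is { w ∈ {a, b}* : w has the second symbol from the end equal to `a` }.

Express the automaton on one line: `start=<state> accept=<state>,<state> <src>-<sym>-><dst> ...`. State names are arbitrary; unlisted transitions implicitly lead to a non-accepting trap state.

start=s0 accept=s3,s4 s0-a->s1 s0-b->s2 s1-a->s3 s1-b->s4 s2-a->s5 s2-b->s6 s3-a->s3 s3-b->s4 s4-a->s5 s4-b->s6 s5-a->s3 s5-b->s4 s6-a->s5 s6-b->s6

Because acceptance depends on a position counted from the end, the machine has to buffer the most recent 2 symbols. Make each state the string of the last up-to-2 symbols read; on input `x` shift the window left and append `x`. Accept when the buffered window has length 2 and begins with `a`.
With 7 states:
        a   b  
>  s0   s1  s2 
   s1   s3  s4 
   s2   s5  s6 
 * s3   s3  s4 
 * s4   s5  s6 
   s5   s3  s4 
   s6   s5  s6 
(> = start, * = accepting)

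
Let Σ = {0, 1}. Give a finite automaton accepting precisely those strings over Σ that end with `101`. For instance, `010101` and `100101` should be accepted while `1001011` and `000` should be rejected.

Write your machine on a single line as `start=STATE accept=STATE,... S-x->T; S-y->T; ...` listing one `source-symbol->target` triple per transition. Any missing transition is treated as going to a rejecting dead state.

start=S0; accept=S3; S0-0->S0; S0-1->S1; S1-0->S2; S1-1->S1; S2-0->S0; S2-1->S3; S3-0->S2; S3-1->S1

Remember how much of `101` the current input suffix matches. State S0 means no match yet; S1 means the last symbol is `1`; S2 means the last 2 symbols are `10`; S3 means the last 3 symbols are `101`. Only S3 accepts. On a mismatch, fall back to the longest proper suffix that is still a prefix of `101`.
A 4-state machine:
        0   1  
>  S0   S0  S1 
   S1   S2  S1 
   S2   S0  S3 
 * S3   S2  S1 
(> = start, * = accepting)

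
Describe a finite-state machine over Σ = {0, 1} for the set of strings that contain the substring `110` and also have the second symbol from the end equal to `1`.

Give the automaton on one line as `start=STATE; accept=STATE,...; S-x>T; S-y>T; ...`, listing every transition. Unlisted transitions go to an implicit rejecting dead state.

start=q0; accept=q3,q6; q0-0>q0; q0-1>q1; q1-0>q0; q1-1>q2; q2-0>q3; q2-1>q2; q3-0>q4; q3-1>q5; q4-0>q4; q4-1>q5; q5-0>q3; q5-1>q6; q6-0>q3; q6-1>q6

Build one automaton per condition and run them in lockstep. The first has 4 states tracking whether and how much of `110` has been seen; the second has 7 states tracking the last 2 symbols read. A product state is a pair (one from each), accepting exactly when both do. Equivalent product states are then merged.
With 7 states:
        0   1  
>  q0   q0  q1 
   q1   q0  q2 
   q2   q3  q2 
 * q3   q4  q5 
   q4   q4  q5 
   q5   q3  q6 
 * q6   q3  q6 
(> = start, * = accepting)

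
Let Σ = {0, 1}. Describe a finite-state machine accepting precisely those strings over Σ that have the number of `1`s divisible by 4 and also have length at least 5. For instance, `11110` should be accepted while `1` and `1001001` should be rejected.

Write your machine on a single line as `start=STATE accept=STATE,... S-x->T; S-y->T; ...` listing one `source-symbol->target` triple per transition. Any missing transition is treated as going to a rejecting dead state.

start=S0; accept=S11; S0-0->S1; S0-1->S2; S1-0->S3; S1-1->S4; S2-0->S4; S2-1->S5; S3-0->S6; S3-1->S4; S4-0->S4; S4-1->S7; S5-0->S7; S5-1->S8; S6-0->S9; S6-1->S4; S7-0->S7; S7-1->S10; S8-0->S10; S8-1->S9; S9-0->S11; S9-1->S4; S10-0->S10; S10-1->S11; S11-0->S11; S11-1->S4

Run two small machines in parallel and take their product. One (4 states) tracks the count of `1`s modulo 4; the other (7 states) tracks the input length, saturating at 6. Each combined state is a pair, one component from each; accept when both components accept. After merging equivalent states the machine shrinks.
          0    1  
>  S0     S1   S2 
   S1     S3   S4 
   S2     S4   S5 
   S3     S6   S4 
   S4     S4   S7 
   S5     S7   S8 
   S6     S9   S4 
   S7     S7  S10 
   S8    S10   S9 
   S9    S11   S4 
   S10   S10  S11 
 * S11   S11   S4 
(> = start, * = accepting)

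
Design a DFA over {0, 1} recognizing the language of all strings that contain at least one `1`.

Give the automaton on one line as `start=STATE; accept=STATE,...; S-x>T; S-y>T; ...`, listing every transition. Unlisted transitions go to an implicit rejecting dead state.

start=S0; accept=S1,S2; S0-0>S0; S0-1>S1; S1-0>S1; S1-1>S2; S2-0>S2; S2-1>S2

Only the number of `1`s matters, and only up to 2. Make a chain S0 → S1 → S2 advanced by each `1` (with S2 absorbing); every other symbol self-loops. The accepting set is {S1, S2}.
        0   1  
>  S0   S0  S1 
 * S1   S1  S2 
 * S2   S2  S2 
(> = start, * = accepting)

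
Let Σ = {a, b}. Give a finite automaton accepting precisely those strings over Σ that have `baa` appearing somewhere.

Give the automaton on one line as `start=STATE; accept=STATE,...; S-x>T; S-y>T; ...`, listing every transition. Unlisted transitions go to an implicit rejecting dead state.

start=q0; accept=q3; q0-a>q0; q0-b>q1; q1-a>q2; q1-b>q1; q2-a>q3; q2-b>q1; q3-a>q3; q3-b>q3

States q0..q2 record the length of the longest prefix of `baa` that matches the current input suffix. Reaching q3 means `baa` has been seen, and we stay there forever. Accept from q3.
4 states suffice.
        a   b  
>  q0   q0  q1 
   q1   q2  q1 
   q2   q3  q1 
 * q3   q3  q3 
(> = start, * = accepting)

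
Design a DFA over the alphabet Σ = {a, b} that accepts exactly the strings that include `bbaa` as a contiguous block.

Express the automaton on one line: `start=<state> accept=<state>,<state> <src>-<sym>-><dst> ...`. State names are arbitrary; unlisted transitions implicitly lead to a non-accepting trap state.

Track how much of `bbaa` has been matched so far: state s0 is no progress, s4 is the absorbing accept state reached once `bbaa` has occurred. Intermediate states record partial matches; on a mismatch, fall back to the longest reusable overlap.
A 5-state machine:
        a   b  
>  s0   s0  s1 
   s1   s0  s2 
   s2   s3  s2 
   s3   s4  s1 
 * s4   s4  s4 
(> = start, * = accepting)

start=s0 accept=s4 s0-a->s0 s0-b->s1 s1-a->s0 s1-b->s2 s2-a->s3 s2-b->s2 s3-a->s4 s3-b->s1 s4-a->s4 s4-b->s4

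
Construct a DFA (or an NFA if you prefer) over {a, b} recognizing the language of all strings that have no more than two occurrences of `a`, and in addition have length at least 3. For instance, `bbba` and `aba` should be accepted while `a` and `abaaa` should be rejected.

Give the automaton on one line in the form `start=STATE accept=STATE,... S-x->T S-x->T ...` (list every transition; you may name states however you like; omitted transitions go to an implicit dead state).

start=S0 accept=S7,S8,S9 S0-a->S1 S0-b->S2 S1-a->S3 S1-b->S4 S2-a->S4 S2-b->S5 S3-a->S6 S3-b->S7 S4-a->S7 S4-b->S8 S5-a->S8 S5-b->S9 S6-a->S6 S6-b->S6 S7-a->S6 S7-b->S7 S8-a->S7 S8-b->S8 S9-a->S8 S9-b->S9

Handle the two conditions separately and then intersect. The first has 4 states tracking the count of `a`s, saturating at 3; the second has 5 states tracking the input length, saturating at 4. A product state is a pair (one from each), accepting exactly when both do. After merging equivalent states the machine shrinks.
With 10 states:
        a   b  
>  S0   S1  S2 
   S1   S3  S4 
   S2   S4  S5 
   S3   S6  S7 
   S4   S7  S8 
   S5   S8  S9 
   S6   S6  S6 
 * S7   S6  S7 
 * S8   S7  S8 
 * S9   S8  S9 
(> = start, * = accepting)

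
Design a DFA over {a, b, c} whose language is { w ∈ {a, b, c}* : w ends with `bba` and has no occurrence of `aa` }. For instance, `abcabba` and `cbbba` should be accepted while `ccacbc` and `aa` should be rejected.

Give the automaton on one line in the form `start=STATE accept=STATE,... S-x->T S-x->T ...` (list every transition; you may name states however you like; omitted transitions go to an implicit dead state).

start=q0 accept=q5 q0-a->q1 q0-b->q2 q0-c->q0 q1-a->q3 q1-b->q2 q1-c->q0 q2-a->q1 q2-b->q4 q2-c->q0 q3-a->q3 q3-b->q3 q3-c->q3 q4-a->q5 q4-b->q4 q4-c->q0 q5-a->q3 q5-b->q2 q5-c->q0

Run two small machines in parallel and take their product. The first has 4 states tracking how much of the suffix `bba` has currently been matched; the second has 3 states tracking partial matches of the forbidden pattern `aa`. A product state is a pair (one from each), accepting exactly when both do. Equivalent product states are then merged.
        a   b   c  
>  q0   q1  q2  q0 
   q1   q3  q2  q0 
   q2   q1  q4  q0 
   q3   q3  q3  q3 
   q4   q5  q4  q0 
 * q5   q3  q2  q0 
(> = start, * = accepting)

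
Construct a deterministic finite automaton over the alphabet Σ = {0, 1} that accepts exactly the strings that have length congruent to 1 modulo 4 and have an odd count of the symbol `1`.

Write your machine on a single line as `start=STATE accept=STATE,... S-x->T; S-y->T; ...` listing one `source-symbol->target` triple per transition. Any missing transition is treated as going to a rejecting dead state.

start=A; accept=C; A-0->B; A-1->C; B-0->D; B-1->E; C-0->E; C-1->D; D-0->F; D-1->G; E-0->G; E-1->F; F-0->A; F-1->H; G-0->H; G-1->A; H-0->C; H-1->B

Build one automaton per condition and run them in lockstep. One (4 states) tracks the input length modulo 4; the other (2 states) tracks the count of `1`s modulo 2. Each combined state is a pair, one component from each; accept when both components accept.
An 8-state machine:
       0  1 
>  A   B  C 
   B   D  E 
 * C   E  D 
   D   F  G 
   E   G  F 
   F   A  H 
   G   H  A 
   H   C  B 
(> = start, * = accepting)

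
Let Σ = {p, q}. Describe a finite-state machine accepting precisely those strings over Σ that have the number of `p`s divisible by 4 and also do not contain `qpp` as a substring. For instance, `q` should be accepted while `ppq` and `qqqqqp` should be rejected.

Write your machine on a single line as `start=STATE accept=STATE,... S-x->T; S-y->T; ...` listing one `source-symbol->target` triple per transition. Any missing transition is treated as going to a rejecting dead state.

start=A; accept=A,C,M; A-p->B; A-q->C; B-p->D; B-q->E; C-p->F; C-q->C; D-p->G; D-q->H; E-p->I; E-q->E; F-p->J; F-q->E; G-p->A; G-q->K; H-p->L; H-q->H; I-p->J; I-q->H; J-p->J; J-q->J; K-p->M; K-q->K; L-p->J; L-q->K; M-p->J; M-q->C

Handle the two conditions separately and then intersect. The first has 4 states tracking the count of `p`s modulo 4; the second has 4 states tracking partial matches of the forbidden pattern `qpp`. A product state is a pair (one from each), accepting exactly when both do. Minimizing collapses redundant product states.
13 states suffice.
       p  q 
>* A   B  C 
   B   D  E 
 * C   F  C 
   D   G  H 
   E   I  E 
   F   J  E 
   G   A  K 
   H   L  H 
   I   J  H 
   J   J  J 
   K   M  K 
   L   J  K 
 * M   J  C 
(> = start, * = accepting)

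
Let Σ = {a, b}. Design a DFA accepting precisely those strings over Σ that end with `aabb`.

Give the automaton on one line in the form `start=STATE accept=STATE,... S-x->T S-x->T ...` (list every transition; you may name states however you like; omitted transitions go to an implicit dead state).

start=q0 accept=q4 q0-a->q1 q0-b->q0 q1-a->q2 q1-b->q0 q2-a->q2 q2-b->q3 q3-a->q1 q3-b->q4 q4-a->q1 q4-b->q0

Let each state record the length of the longest suffix of the input read so far that is also a prefix of `aabb`. q1 means the last symbol is `a`; q2 means the last 2 symbols are `aa`; q3 means the last 3 symbols are `aab`; q4 means the last 4 symbols are `aabb`. Accept only at q4, where the string currently ends in `aabb`.
5 states suffice.
        a   b  
>  q0   q1  q0 
   q1   q2  q0 
   q2   q2  q3 
   q3   q1  q4 
 * q4   q1  q0 
(> = start, * = accepting)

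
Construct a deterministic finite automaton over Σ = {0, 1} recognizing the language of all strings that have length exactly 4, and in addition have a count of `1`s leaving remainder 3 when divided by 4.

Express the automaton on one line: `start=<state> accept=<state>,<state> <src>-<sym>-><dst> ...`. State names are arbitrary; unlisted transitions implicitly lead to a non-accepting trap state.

start=s0 accept=s13 s0-0->s1 s0-1->s2 s1-0->s3 s1-1->s4 s2-0->s4 s2-1->s5 s3-0->s6 s3-1->s7 s4-0->s7 s4-1->s8 s5-0->s8 s5-1->s9 s6-0->s10 s6-1->s11 s7-0->s11 s7-1->s12 s8-0->s12 s8-1->s13 s9-0->s13 s9-1->s10 s10-0->s14 s10-1->s15 s11-0->s15 s11-1->s16 s12-0->s16 s12-1->s17 s13-0->s17 s13-1->s14 s14-0->s14 s14-1->s15 s15-0->s15 s15-1->s16 s16-0->s16 s16-1->s17 s17-0->s17 s17-1->s14

Run two small machines in parallel and take their product. One (6 states) tracks the input length, saturating at 5; the other (4 states) tracks the count of `1`s modulo 4. Each combined state is a pair, one component from each; accept when both components accept.
18 states suffice.
          0    1  
>  s0     s1   s2 
   s1     s3   s4 
   s2     s4   s5 
   s3     s6   s7 
   s4     s7   s8 
   s5     s8   s9 
   s6    s10  s11 
   s7    s11  s12 
   s8    s12  s13 
   s9    s13  s10 
   s10   s14  s15 
   s11   s15  s16 
   s12   s16  s17 
 * s13   s17  s14 
   s14   s14  s15 
   s15   s15  s16 
   s16   s16  s17 
   s17   s17  s14 
(> = start, * = accepting)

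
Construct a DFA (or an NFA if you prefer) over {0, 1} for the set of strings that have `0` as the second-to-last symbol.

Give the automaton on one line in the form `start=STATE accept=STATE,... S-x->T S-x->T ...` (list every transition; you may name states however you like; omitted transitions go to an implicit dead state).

Because acceptance depends on a position counted from the end, the machine has to buffer the most recent 2 symbols. Make each state the string of the last up-to-2 symbols read; on input `x` shift the window left and append `x`. Accept when the buffered window has length 2 and begins with `0`.
7 states suffice.
        0   1  
>  S0   S1  S2 
   S1   S3  S4 
   S2   S5  S6 
 * S3   S3  S4 
 * S4   S5  S6 
   S5   S3  S4 
   S6   S5  S6 
(> = start, * = accepting)

start=S0 accept=S3,S4 S0-0->S1 S0-1->S2 S1-0->S3 S1-1->S4 S2-0->S5 S2-1->S6 S3-0->S3 S3-1->S4 S4-0->S5 S4-1->S6 S5-0->S3 S5-1->S4 S6-0->S5 S6-1->S6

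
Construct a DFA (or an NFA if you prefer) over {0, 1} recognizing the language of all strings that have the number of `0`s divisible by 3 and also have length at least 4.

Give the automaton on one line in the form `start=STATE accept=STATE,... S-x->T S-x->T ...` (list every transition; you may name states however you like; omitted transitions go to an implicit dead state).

Run two small machines in parallel and take their product. The first has 3 states tracking the count of `0`s modulo 3; the second has 6 states tracking the input length, saturating at 5. A product state is a pair (one from each), accepting exactly when both do. Minimizing collapses redundant product states.
With 9 states:
        0   1  
>  q0   q1  q2 
   q1   q3  q4 
   q2   q4  q5 
   q3   q6  q7 
   q4   q7  q4 
   q5   q4  q6 
   q6   q4  q8 
   q7   q8  q7 
 * q8   q4  q8 
(> = start, * = accepting)

start=q0 accept=q8 q0-0->q1 q0-1->q2 q1-0->q3 q1-1->q4 q2-0->q4 q2-1->q5 q3-0->q6 q3-1->q7 q4-0->q7 q4-1->q4 q5-0->q4 q5-1->q6 q6-0->q4 q6-1->q8 q7-0->q8 q7-1->q7 q8-0->q4 q8-1->q8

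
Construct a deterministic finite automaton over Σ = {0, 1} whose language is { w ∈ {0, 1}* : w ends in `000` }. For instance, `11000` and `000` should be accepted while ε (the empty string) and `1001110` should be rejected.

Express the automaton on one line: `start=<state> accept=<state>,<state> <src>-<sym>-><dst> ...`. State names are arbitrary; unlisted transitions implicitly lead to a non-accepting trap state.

start=S0 accept=S3 S0-0->S1 S0-1->S0 S1-0->S2 S1-1->S0 S2-0->S3 S2-1->S0 S3-0->S3 S3-1->S0

Remember how much of `000` the current input suffix matches. State S0 means no match yet; S1 means the last symbol is `0`; S2 means the last 2 symbols are `00`; S3 means the last 3 symbols are `000`. Only S3 accepts. On a mismatch, fall back to the longest proper suffix that is still a prefix of `000`.
A 4-state machine:
        0   1  
>  S0   S1  S0 
   S1   S2  S0 
   S2   S3  S0 
 * S3   S3  S0 
(> = start, * = accepting)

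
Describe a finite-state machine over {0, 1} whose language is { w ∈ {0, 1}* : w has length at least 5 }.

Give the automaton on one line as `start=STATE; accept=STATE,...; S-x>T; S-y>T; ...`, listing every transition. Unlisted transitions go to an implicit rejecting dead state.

start=S0; accept=S5,S6; S0-0>S1; S0-1>S1; S1-0>S2; S1-1>S2; S2-0>S3; S2-1>S3; S3-0>S4; S3-1>S4; S4-0>S5; S4-1>S5; S5-0>S6; S5-1>S6; S6-0>S6; S6-1>S6

We only need to distinguish lengths 0, 1, …, 5, and '>5'. Chain S0 → S1 → S2 → S3 → S4 → S5 → S6 on every symbol, with S6 looping. Accepting states: {S5, S6}.
A 7-state machine:
        0   1  
>  S0   S1  S1 
   S1   S2  S2 
   S2   S3  S3 
   S3   S4  S4 
   S4   S5  S5 
 * S5   S6  S6 
 * S6   S6  S6 
(> = start, * = accepting)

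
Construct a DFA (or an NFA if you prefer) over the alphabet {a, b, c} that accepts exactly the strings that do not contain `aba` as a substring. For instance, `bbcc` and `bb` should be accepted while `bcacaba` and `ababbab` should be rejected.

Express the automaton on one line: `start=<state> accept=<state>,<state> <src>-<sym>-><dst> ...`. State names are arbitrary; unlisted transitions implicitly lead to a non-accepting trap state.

This is the complement of 'contains `aba`'. Use the same substring-matching states — q0 through q3 holding how much of `aba` has just been matched — but flip the accepting set: everything except the trap q3 accepts.
4 states suffice.
        a   b   c  
>* q0   q1  q0  q0 
 * q1   q1  q2  q0 
 * q2   q3  q0  q0 
   q3   q3  q3  q3 
(> = start, * = accepting)

start=q0 accept=q0,q1,q2 q0-a->q1 q0-b->q0 q0-c->q0 q1-a->q1 q1-b->q2 q1-c->q0 q2-a->q3 q2-b->q0 q2-c->q0 q3-a->q3 q3-b->q3 q3-c->q3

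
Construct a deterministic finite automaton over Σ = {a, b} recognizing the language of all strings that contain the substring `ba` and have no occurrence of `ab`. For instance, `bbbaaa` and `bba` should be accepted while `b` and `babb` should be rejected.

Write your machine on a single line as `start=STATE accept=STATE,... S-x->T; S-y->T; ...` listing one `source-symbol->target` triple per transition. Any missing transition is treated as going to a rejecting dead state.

Handle the two conditions separately and then intersect. The first has 3 states tracking whether and how much of `ba` has been seen; the second has 3 states tracking partial matches of the forbidden pattern `ab`. A product state is a pair (one from each), accepting exactly when both do.
With 6 states:
        a   b  
>  q0   q1  q2 
   q1   q1  q3 
   q2   q4  q2 
   q3   q5  q3 
 * q4   q4  q5 
   q5   q5  q5 
(> = start, * = accepting)

start=q0; accept=q4; q0-a->q1; q0-b->q2; q1-a->q1; q1-b->q3; q2-a->q4; q2-b->q2; q3-a->q5; q3-b->q3; q4-a->q4; q4-b->q5; q5-a->q5; q5-b->q5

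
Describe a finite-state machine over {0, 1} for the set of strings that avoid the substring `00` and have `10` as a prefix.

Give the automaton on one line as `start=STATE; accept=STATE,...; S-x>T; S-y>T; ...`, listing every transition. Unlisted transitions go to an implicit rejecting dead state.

start=s0; accept=s5,s7; s0-0>s1; s0-1>s2; s1-0>s3; s1-1>s4; s2-0>s5; s2-1>s4; s3-0>s3; s3-1>s3; s4-0>s1; s4-1>s4; s5-0>s6; s5-1>s7; s6-0>s6; s6-1>s6; s7-0>s5; s7-1>s7

Handle the two conditions separately and then intersect. The first has 3 states tracking partial matches of the forbidden pattern `00`; the second has 4 states tracking whether the input so far still matches the prefix `10`. A product state is a pair (one from each), accepting exactly when both do.
An 8-state machine:
        0   1  
>  s0   s1  s2 
   s1   s3  s4 
   s2   s5  s4 
   s3   s3  s3 
   s4   s1  s4 
 * s5   s6  s7 
   s6   s6  s6 
 * s7   s5  s7 
(> = start, * = accepting)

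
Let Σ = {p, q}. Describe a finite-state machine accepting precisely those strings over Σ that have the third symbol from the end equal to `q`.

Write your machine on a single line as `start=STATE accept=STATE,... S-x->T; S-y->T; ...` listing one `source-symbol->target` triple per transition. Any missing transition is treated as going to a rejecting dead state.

Because acceptance depends on a position counted from the end, the machine has to buffer the most recent 3 symbols. Make each state the string of the last up-to-3 symbols read; on input `x` shift the window left and append `x`. Accept when the buffered window has length 3 and begins with `q`.
15 states suffice.
          p    q  
>  S0     S1   S2 
   S1     S3   S4 
   S2     S5   S6 
   S3     S7   S8 
   S4     S9  S10 
   S5    S11  S12 
   S6    S13  S14 
   S7     S7   S8 
   S8     S9  S10 
   S9    S11  S12 
   S10   S13  S14 
 * S11    S7   S8 
 * S12    S9  S10 
 * S13   S11  S12 
 * S14   S13  S14 
(> = start, * = accepting)

start=S0; accept=S11,S12,S13,S14; S0-p->S1; S0-q->S2; S1-p->S3; S1-q->S4; S2-p->S5; S2-q->S6; S3-p->S7; S3-q->S8; S4-p->S9; S4-q->S10; S5-p->S11; S5-q->S12; S6-p->S13; S6-q->S14; S7-p->S7; S7-q->S8; S8-p->S9; S8-q->S10; S9-p->S11; S9-q->S12; S10-p->S13; S10-q->S14; S11-p->S7; S11-q->S8; S12-p->S9; S12-q->S10; S13-p->S11; S13-q->S12; S14-p->S13; S14-q->S14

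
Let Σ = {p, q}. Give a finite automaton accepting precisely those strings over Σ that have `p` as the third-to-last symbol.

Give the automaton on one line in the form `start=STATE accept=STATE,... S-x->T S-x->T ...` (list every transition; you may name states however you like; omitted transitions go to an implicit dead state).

start=s0 accept=s7,s8,s9,s10 s0-p->s1 s0-q->s2 s1-p->s3 s1-q->s4 s2-p->s5 s2-q->s6 s3-p->s7 s3-q->s8 s4-p->s9 s4-q->s10 s5-p->s11 s5-q->s12 s6-p->s13 s6-q->s14 s7-p->s7 s7-q->s8 s8-p->s9 s8-q->s10 s9-p->s11 s9-q->s12 s10-p->s13 s10-q->s14 s11-p->s7 s11-q->s8 s12-p->s9 s12-q->s10 s13-p->s11 s13-q->s12 s14-p->s13 s14-q->s14

Because acceptance depends on a position counted from the end, the machine has to buffer the most recent 3 symbols. Make each state the string of the last up-to-3 symbols read; on input `x` shift the window left and append `x`. Accept when the buffered window has length 3 and begins with `p`.
A 15-state machine:
          p    q  
>  s0     s1   s2 
   s1     s3   s4 
   s2     s5   s6 
   s3     s7   s8 
   s4     s9  s10 
   s5    s11  s12 
   s6    s13  s14 
 * s7     s7   s8 
 * s8     s9  s10 
 * s9    s11  s12 
 * s10   s13  s14 
   s11    s7   s8 
   s12    s9  s10 
   s13   s11  s12 
   s14   s13  s14 
(> = start, * = accepting)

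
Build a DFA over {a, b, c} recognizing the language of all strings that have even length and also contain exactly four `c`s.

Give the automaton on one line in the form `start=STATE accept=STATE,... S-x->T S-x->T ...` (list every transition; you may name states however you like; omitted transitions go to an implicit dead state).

start=q0 accept=q8 q0-a->q1 q0-b->q1 q0-c->q2 q1-a->q0 q1-b->q0 q1-c->q3 q2-a->q3 q2-b->q3 q2-c->q4 q3-a->q2 q3-b->q2 q3-c->q5 q4-a->q5 q4-b->q5 q4-c->q6 q5-a->q4 q5-b->q4 q5-c->q7 q6-a->q7 q6-b->q7 q6-c->q8 q7-a->q6 q7-b->q6 q7-c->q9 q8-a->q9 q8-b->q9 q8-c->q10 q9-a->q8 q9-b->q8 q9-c->q10 q10-a->q10 q10-b->q10 q10-c->q10

Run two small machines in parallel and take their product. One (2 states) tracks the input length modulo 2; the other (6 states) tracks the count of `c`s, saturating at 5. Each combined state is a pair, one component from each; accept when both components accept. Equivalent product states are then merged.
11 states suffice.
          a    b    c  
>  q0     q1   q1   q2 
   q1     q0   q0   q3 
   q2     q3   q3   q4 
   q3     q2   q2   q5 
   q4     q5   q5   q6 
   q5     q4   q4   q7 
   q6     q7   q7   q8 
   q7     q6   q6   q9 
 * q8     q9   q9  q10 
   q9     q8   q8  q10 
   q10   q10  q10  q10 
(> = start, * = accepting)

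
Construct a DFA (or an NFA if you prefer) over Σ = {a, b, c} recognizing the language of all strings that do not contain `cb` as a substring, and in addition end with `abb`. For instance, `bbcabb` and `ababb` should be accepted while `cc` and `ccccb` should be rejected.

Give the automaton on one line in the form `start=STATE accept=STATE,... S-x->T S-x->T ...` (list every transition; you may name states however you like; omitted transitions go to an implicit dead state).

Run two small machines in parallel and take their product. One (3 states) tracks partial matches of the forbidden pattern `cb`; the other (4 states) tracks how much of the suffix `abb` has currently been matched. Each combined state is a pair, one component from each; accept when both components accept.
9 states suffice.
        a   b   c  
>  q0   q1  q0  q2 
   q1   q1  q3  q2 
   q2   q1  q4  q2 
   q3   q1  q5  q2 
   q4   q6  q4  q4 
 * q5   q1  q0  q2 
   q6   q6  q7  q4 
   q7   q6  q8  q4 
   q8   q6  q4  q4 
(> = start, * = accepting)

start=q0 accept=q5 q0-a->q1 q0-b->q0 q0-c->q2 q1-a->q1 q1-b->q3 q1-c->q2 q2-a->q1 q2-b->q4 q2-c->q2 q3-a->q1 q3-b->q5 q3-c->q2 q4-a->q6 q4-b->q4 q4-c->q4 q5-a->q1 q5-b->q0 q5-c->q2 q6-a->q6 q6-b->q7 q6-c->q4 q7-a->q6 q7-b->q8 q7-c->q4 q8-a->q6 q8-b->q4 q8-c->q4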